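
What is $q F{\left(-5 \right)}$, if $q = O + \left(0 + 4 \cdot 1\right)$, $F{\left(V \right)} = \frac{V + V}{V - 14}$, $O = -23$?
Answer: $-10$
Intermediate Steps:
$F{\left(V \right)} = \frac{2 V}{-14 + V}$
$q = -19$ ($q = -23 + \left(0 + 4 \cdot 1\right) = -23 + \left(0 + 4\right) = -23 + 4 = -19$)
$q F{\left(-5 \right)} = - 19 \cdot 2 \left(-5\right) \frac{1}{-14 - 5} = - 19 \cdot 2 \left(-5\right) \frac{1}{-19} = - 19 \cdot 2 \left(-5\right) \left(- \frac{1}{19}\right) = \left(-19\right) \frac{10}{19} = -10$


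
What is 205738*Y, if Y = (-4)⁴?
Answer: 52668928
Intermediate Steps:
Y = 256
205738*Y = 205738*256 = 52668928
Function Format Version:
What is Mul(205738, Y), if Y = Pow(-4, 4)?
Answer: 52668928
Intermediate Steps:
Y = 256
Mul(205738, Y) = Mul(205738, 256) = 52668928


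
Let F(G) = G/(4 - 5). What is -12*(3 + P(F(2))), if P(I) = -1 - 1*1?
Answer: -12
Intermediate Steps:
F(G) = -G (F(G) = G/(-1) = G*(-1) = -G)
P(I) = -2 (P(I) = -1 - 1 = -2)
-12*(3 + P(F(2))) = -12*(3 - 2) = -12*1 = -12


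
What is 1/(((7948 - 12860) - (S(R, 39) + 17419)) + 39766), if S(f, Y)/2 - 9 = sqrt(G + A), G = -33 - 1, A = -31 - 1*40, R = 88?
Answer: 17417/303352309 + 2*I*sqrt(105)/303352309 ≈ 5.7415e-5 + 6.7558e-8*I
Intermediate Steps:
A = -71 (A = -31 - 40 = -71)
G = -34
S(f, Y) = 18 + 2*I*sqrt(105) (S(f, Y) = 18 + 2*sqrt(-34 - 71) = 18 + 2*sqrt(-105) = 18 + 2*(I*sqrt(105)) = 18 + 2*I*sqrt(105))
1/(((7948 - 12860) - (S(R, 39) + 17419)) + 39766) = 1/(((7948 - 12860) - ((18 + 2*I*sqrt(105)) + 17419)) + 39766) = 1/((-4912 - (17437 + 2*I*sqrt(105))) + 39766) = 1/((-4912 + (-17437 - 2*I*sqrt(105))) + 39766) = 1/((-22349 - 2*I*sqrt(105)) + 39766) = 1/(17417 - 2*I*sqrt(105))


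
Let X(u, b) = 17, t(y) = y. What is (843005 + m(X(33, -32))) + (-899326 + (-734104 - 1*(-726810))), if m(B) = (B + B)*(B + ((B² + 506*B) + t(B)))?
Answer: 239835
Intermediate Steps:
m(B) = 2*B*(B² + 508*B) (m(B) = (B + B)*(B + ((B² + 506*B) + B)) = (2*B)*(B + (B² + 507*B)) = (2*B)*(B² + 508*B) = 2*B*(B² + 508*B))
(843005 + m(X(33, -32))) + (-899326 + (-734104 - 1*(-726810))) = (843005 + 2*17²*(508 + 17)) + (-899326 + (-734104 - 1*(-726810))) = (843005 + 2*289*525) + (-899326 + (-734104 + 726810)) = (843005 + 303450) + (-899326 - 7294) = 1146455 - 906620 = 239835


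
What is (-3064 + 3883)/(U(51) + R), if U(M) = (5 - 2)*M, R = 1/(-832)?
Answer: 97344/18185 ≈ 5.3530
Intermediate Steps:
R = -1/832 ≈ -0.0012019
U(M) = 3*M
(-3064 + 3883)/(U(51) + R) = (-3064 + 3883)/(3*51 - 1/832) = 819/(153 - 1/832) = 819/(127295/832) = 819*(832/127295) = 97344/18185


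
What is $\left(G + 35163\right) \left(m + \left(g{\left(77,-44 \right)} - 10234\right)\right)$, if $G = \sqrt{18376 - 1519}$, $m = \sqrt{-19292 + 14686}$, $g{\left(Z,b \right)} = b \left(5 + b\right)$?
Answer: $- 3 \left(8518 - 7 i \sqrt{94}\right) \left(11721 + \sqrt{1873}\right) \approx -3.0062 \cdot 10^{8} + 2.3952 \cdot 10^{6} i$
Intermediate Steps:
$m = 7 i \sqrt{94}$ ($m = \sqrt{-4606} = 7 i \sqrt{94} \approx 67.868 i$)
$G = 3 \sqrt{1873}$ ($G = \sqrt{18376 - 1519} = \sqrt{16857} = 3 \sqrt{1873} \approx 129.83$)
$\left(G + 35163\right) \left(m + \left(g{\left(77,-44 \right)} - 10234\right)\right) = \left(3 \sqrt{1873} + 35163\right) \left(7 i \sqrt{94} - \left(10234 + 44 \left(5 - 44\right)\right)\right) = \left(35163 + 3 \sqrt{1873}\right) \left(7 i \sqrt{94} - 8518\right) = \left(35163 + 3 \sqrt{1873}\right) \left(-8518 + 7 i \sqrt{94}\right) = \left(-8518 + 7 i \sqrt{94}\right) \left(35163 + 3 \sqrt{1873}\right)$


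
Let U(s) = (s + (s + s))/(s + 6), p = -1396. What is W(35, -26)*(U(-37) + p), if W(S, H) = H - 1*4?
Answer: 1294950/31 ≈ 41773.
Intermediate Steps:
W(S, H) = -4 + H (W(S, H) = H - 4 = -4 + H)
U(s) = 3*s/(6 + s) (U(s) = (s + 2*s)/(6 + s) = (3*s)/(6 + s) = 3*s/(6 + s))
W(35, -26)*(U(-37) + p) = (-4 - 26)*(3*(-37)/(6 - 37) - 1396) = -30*(3*(-37)/(-31) - 1396) = -30*(3*(-37)*(-1/31) - 1396) = -30*(111/31 - 1396) = -30*(-43165/31) = 1294950/31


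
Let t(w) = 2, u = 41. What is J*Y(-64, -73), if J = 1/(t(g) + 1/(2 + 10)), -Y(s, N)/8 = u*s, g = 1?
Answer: 251904/25 ≈ 10076.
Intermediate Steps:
Y(s, N) = -328*s
J = 12/25 (J = 1/(2 + 1/(2 + 10)) = 1/(2 + 1/12) = 1/(25/12) = 12/25 ≈ 0.48000)
J*Y(-64, -73) = 12*(-328*(-64))/25 = (12/25)*20992 = 251904/25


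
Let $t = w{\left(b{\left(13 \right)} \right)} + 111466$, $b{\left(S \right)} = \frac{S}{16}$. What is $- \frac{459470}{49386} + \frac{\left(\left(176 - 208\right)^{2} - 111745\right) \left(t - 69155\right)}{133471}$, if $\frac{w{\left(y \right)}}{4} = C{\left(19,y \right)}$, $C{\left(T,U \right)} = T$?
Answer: $- \frac{8916780569992}{253523031} \approx -35172.0$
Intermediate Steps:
$b{\left(S \right)} = \frac{S}{16}$ ($b{\left(S \right)} = S \frac{1}{16} = \frac{S}{16}$)
$w{\left(y \right)} = 76$ ($w{\left(y \right)} = 4 \cdot 19 = 76$)
$t = 111542$ ($t = 76 + 111466 = 111542$)
$- \frac{459470}{49386} + \frac{\left(\left(176 - 208\right)^{2} - 111745\right) \left(t - 69155\right)}{133471} = - \frac{459470}{49386} + \frac{\left(\left(176 - 208\right)^{2} - 111745\right) \left(111542 - 69155\right)}{133471} = \left(-459470\right) \frac{1}{49386} + \left(\left(-32\right)^{2} - 111745\right) 42387 \cdot \frac{1}{133471} = - \frac{229735}{24693} + \left(1024 - 111745\right) 42387 \cdot \frac{1}{133471} = - \frac{229735}{24693} + \left(-110721\right) 42387 \cdot \frac{1}{133471} = - \frac{229735}{24693} - \frac{361010079}{10267} = - \frac{8916780569992}{253523031}$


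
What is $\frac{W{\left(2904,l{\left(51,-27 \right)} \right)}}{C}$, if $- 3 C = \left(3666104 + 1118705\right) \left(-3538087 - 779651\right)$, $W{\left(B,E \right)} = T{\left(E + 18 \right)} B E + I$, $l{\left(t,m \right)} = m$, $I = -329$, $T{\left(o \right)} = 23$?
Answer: $- \frac{1803713}{6886517214014} \approx -2.6192 \cdot 10^{-7}$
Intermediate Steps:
$W{\left(B,E \right)} = -329 + 23 B E$ ($W{\left(B,E \right)} = 23 B E - 329 = -329 + 23 B E$)
$C = 6886517214014$ ($C = - \frac{\left(3666104 + 1118705\right) \left(-3538087 - 779651\right)}{3} = - \frac{4784809 \left(-4317738\right)}{3} = \left(- \frac{1}{3}\right) \left(-20659551642042\right) = 6886517214014$)
$\frac{W{\left(2904,l{\left(51,-27 \right)} \right)}}{C} = \frac{-329 + 23 \cdot 2904 \left(-27\right)}{6886517214014} = \left(-329 - 1803384\right) \frac{1}{6886517214014} = \left(-1803713\right) \frac{1}{6886517214014} = - \frac{1803713}{6886517214014}$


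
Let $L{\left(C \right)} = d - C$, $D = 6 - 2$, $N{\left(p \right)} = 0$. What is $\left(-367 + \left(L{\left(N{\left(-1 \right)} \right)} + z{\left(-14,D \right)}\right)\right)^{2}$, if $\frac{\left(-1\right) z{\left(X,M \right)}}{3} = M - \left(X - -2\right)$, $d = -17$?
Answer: $186624$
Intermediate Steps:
$D = 4$ ($D = 6 - 2 = 4$)
$z{\left(X,M \right)} = 6 - 3 M + 3 X$ ($z{\left(X,M \right)} = - 3 \left(M - \left(X - -2\right)\right) = - 3 \left(M - \left(X + 2\right)\right) = - 3 \left(M - \left(2 + X\right)\right) = - 3 \left(-2 + M - X\right) = 6 - 3 M + 3 X$)
$L{\left(C \right)} = -17 - C$
$\left(-367 + \left(L{\left(N{\left(-1 \right)} \right)} + z{\left(-14,D \right)}\right)\right)^{2} = \left(-367 + \left(\left(-17 - 0\right) + \left(6 - 12 + 3 \left(-14\right)\right)\right)\right)^{2} = \left(-367 + \left(\left(-17 + 0\right) - 48\right)\right)^{2} = \left(-367 - 65\right)^{2} = \left(-432\right)^{2} = 186624$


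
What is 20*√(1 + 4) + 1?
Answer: 1 + 20*√5 ≈ 45.721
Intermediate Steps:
20*√(1 + 4) + 1 = 20*√5 + 1 = 1 + 20*√5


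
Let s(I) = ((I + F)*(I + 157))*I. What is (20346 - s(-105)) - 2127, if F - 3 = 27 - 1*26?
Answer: -533241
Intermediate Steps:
F = 4 (F = 3 + (27 - 1*26) = 3 + (27 - 26) = 3 + 1 = 4)
s(I) = I*(4 + I)*(157 + I) (s(I) = ((I + 4)*(I + 157))*I = ((4 + I)*(157 + I))*I = I*(4 + I)*(157 + I))
(20346 - s(-105)) - 2127 = (20346 - (-105)*(628 + (-105)**2 + 161*(-105))) - 2127 = (20346 - (-105)*(628 + 11025 - 16905)) - 2127 = (20346 - (-105)*(-5252)) - 2127 = (20346 - 1*551460) - 2127 = (20346 - 551460) - 2127 = -531114 - 2127 = -533241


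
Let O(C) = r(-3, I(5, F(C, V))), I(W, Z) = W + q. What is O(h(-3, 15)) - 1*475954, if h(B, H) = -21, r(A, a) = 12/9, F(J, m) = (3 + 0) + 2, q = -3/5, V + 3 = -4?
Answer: -1427858/3 ≈ -4.7595e+5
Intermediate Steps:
V = -7 (V = -3 - 4 = -7)
q = -⅗ (q = -3*⅕ = -⅗ ≈ -0.60000)
F(J, m) = 5 (F(J, m) = 3 + 2 = 5)
I(W, Z) = -⅗ + W (I(W, Z) = W - ⅗ = -⅗ + W)
r(A, a) = 4/3 (r(A, a) = 12*(⅑) = 4/3)
O(C) = 4/3
O(h(-3, 15)) - 1*475954 = 4/3 - 1*475954 = 4/3 - 475954 = -1427858/3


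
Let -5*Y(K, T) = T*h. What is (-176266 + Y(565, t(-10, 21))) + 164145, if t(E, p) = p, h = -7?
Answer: -60458/5 ≈ -12092.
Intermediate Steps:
Y(K, T) = 7*T/5 (Y(K, T) = -T*(-7)/5 = -(-7)*T/5 = 7*T/5)
(-176266 + Y(565, t(-10, 21))) + 164145 = (-176266 + (7/5)*21) + 164145 = (-176266 + 147/5) + 164145 = -881183/5 + 164145 = -60458/5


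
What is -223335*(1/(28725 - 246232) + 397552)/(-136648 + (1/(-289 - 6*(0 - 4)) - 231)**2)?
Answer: 64579759466038651125/60577844989048 ≈ 1.0661e+6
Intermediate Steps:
-223335*(1/(28725 - 246232) + 397552)/(-136648 + (1/(-289 - 6*(0 - 4)) - 231)**2) = -223335*(1/(-217507) + 397552)/(-136648 + (1/(-289 - 6*(-4)) - 231)**2) = -223335*(-1/217507 + 397552)/(-136648 + (1/(-289 + 24) - 231)**2) = -223335*86470342863/(217507*(-136648 + (1/(-265) - 231)**2)) = -223335*86470342863/(217507*(-136648 + (-1/265 - 231)**2)) = -223335*86470342863/(217507*(-136648 + (-61216/265)**2)) = -223335*86470342863/(217507*(-136648 + 3747398656/70225)) = -223335/((-5848707144/70225*217507/86470342863)) = -223335/(-424044914923336/2024126609184725) = -223335*(-2024126609184725/424044914923336) = 64579759466038651125/60577844989048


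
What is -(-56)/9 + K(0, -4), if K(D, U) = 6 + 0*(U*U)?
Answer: 110/9 ≈ 12.222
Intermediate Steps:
K(D, U) = 6 (K(D, U) = 6 + 0*U² = 6 + 0 = 6)
-(-56)/9 + K(0, -4) = -(-56)/9 + 6 = -4*(-14/9) + 6 = 56/9 + 6 = 110/9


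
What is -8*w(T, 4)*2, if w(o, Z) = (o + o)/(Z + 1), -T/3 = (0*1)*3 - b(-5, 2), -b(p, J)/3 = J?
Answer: 576/5 ≈ 115.20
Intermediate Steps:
b(p, J) = -3*J
T = -18 (T = -3*((0*1)*3 - (-3)*2) = -3*(0*3 - 1*(-6)) = -3*(0 + 6) = -3*6 = -18)
w(o, Z) = 2*o/(1 + Z) (w(o, Z) = (2*o)/(1 + Z) = 2*o/(1 + Z))
-8*w(T, 4)*2 = -16*(-18)/(1 + 4)*2 = -16*(-18)/5*2 = -8*(-36/5)*2 = (288/5)*2 = 576/5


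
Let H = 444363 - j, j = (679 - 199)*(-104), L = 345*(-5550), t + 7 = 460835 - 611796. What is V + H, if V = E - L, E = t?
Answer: 2258065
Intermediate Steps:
t = -150968 (t = -7 + (460835 - 611796) = -7 - 150961 = -150968)
E = -150968
L = -1914750
j = -49920 (j = 480*(-104) = -49920)
H = 494283 (H = 444363 - 1*(-49920) = 444363 + 49920 = 494283)
V = 1763782 (V = -150968 - 1*(-1914750) = -150968 + 1914750 = 1763782)
V + H = 1763782 + 494283 = 2258065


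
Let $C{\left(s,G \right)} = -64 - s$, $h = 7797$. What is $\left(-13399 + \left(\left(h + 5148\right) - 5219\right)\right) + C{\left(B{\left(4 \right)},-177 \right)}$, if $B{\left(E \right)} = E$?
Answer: $-5741$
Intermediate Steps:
$\left(-13399 + \left(\left(h + 5148\right) - 5219\right)\right) + C{\left(B{\left(4 \right)},-177 \right)} = \left(-13399 + \left(\left(7797 + 5148\right) - 5219\right)\right) - 68 = \left(-13399 + \left(12945 - 5219\right)\right) - 68 = \left(-13399 + 7726\right) - 68 = -5673 - 68 = -5741$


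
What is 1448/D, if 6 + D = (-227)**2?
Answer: 1448/51523 ≈ 0.028104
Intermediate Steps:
D = 51523 (D = -6 + (-227)**2 = -6 + 51529 = 51523)
1448/D = 1448/51523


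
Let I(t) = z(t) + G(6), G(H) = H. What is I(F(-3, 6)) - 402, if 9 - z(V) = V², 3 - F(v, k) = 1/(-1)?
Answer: -403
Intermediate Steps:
F(v, k) = 4 (F(v, k) = 3 - 1/(-1) = 3 - 1*(-1) = 3 + 1 = 4)
z(V) = 9 - V²
I(t) = 15 - t² (I(t) = (9 - t²) + 6 = 15 - t²)
I(F(-3, 6)) - 402 = (15 - 1*4²) - 402 = (15 - 1*16) - 402 = (15 - 16) - 402 = -1 - 402 = -403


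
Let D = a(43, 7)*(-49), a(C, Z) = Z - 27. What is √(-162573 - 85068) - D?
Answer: -980 + I*√247641 ≈ -980.0 + 497.64*I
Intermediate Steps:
a(C, Z) = -27 + Z
D = 980 (D = (-27 + 7)*(-49) = -20*(-49) = 980)
√(-162573 - 85068) - D = √(-162573 - 85068) - 1*980 = √(-247641) - 980 = I*√247641 - 980 = -980 + I*√247641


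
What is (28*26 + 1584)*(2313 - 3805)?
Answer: -3449504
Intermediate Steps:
(28*26 + 1584)*(2313 - 3805) = (728 + 1584)*(-1492) = 2312*(-1492) = -3449504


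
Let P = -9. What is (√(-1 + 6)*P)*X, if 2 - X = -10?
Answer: -108*√5 ≈ -241.50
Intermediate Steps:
X = 12 (X = 2 - 1*(-10) = 2 + 10 = 12)
(√(-1 + 6)*P)*X = (√(-1 + 6)*(-9))*12 = (√5*(-9))*12 = -9*√5*12 = -108*√5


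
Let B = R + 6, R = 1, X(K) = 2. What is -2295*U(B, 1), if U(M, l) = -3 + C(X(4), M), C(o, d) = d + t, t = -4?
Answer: 0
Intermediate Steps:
C(o, d) = -4 + d (C(o, d) = d - 4 = -4 + d)
B = 7 (B = 1 + 6 = 7)
U(M, l) = -7 + M (U(M, l) = -3 + (-4 + M) = -7 + M)
-2295*U(B, 1) = -2295*(-7 + 7) = -2295*0 = 0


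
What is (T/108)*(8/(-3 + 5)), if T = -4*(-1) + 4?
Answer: 8/27 ≈ 0.29630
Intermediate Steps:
T = 8 (T = 4 + 4 = 8)
(T/108)*(8/(-3 + 5)) = (8/108)*(8/(-3 + 5)) = ((1/108)*8)*(8/2) = 2*(8*(½))/27 = (2/27)*4 = 8/27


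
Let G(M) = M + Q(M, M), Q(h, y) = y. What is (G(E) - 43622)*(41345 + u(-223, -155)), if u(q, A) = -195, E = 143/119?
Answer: -213598621800/119 ≈ -1.7949e+9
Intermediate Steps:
E = 143/119 (E = 143*(1/119) = 143/119 ≈ 1.2017)
G(M) = 2*M (G(M) = M + M = 2*M)
(G(E) - 43622)*(41345 + u(-223, -155)) = (2*(143/119) - 43622)*(41345 - 195) = (286/119 - 43622)*41150 = -5190732/119*41150 = -213598621800/119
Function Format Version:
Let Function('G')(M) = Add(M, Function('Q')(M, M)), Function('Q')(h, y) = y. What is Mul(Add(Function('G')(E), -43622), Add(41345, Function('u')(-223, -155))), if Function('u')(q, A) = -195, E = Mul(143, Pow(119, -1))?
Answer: Rational(-213598621800, 119) ≈ -1.7949e+9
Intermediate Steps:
E = Rational(143, 119) (E = Mul(143, Rational(1, 119)) = Rational(143, 119) ≈ 1.2017)
Function('G')(M) = Mul(2, M) (Function('G')(M) = Add(M, M) = Mul(2, M))
Mul(Add(Function('G')(E), -43622), Add(41345, Function('u')(-223, -155))) = Mul(Add(Mul(2, Rational(143, 119)), -43622), Add(41345, -195)) = Mul(Add(Rational(286, 119), -43622), 41150) = Mul(Rational(-5190732, 119), 41150) = Rational(-213598621800, 119)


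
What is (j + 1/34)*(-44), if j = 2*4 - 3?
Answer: -3762/17 ≈ -221.29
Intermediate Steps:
j = 5 (j = 8 - 3 = 5)
(j + 1/34)*(-44) = (5 + 1/34)*(-44) = (171/34)*(-44) = -3762/17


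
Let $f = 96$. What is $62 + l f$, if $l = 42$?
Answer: $4094$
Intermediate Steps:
$62 + l f = 62 + 42 \cdot 96 = 62 + 4032 = 4094$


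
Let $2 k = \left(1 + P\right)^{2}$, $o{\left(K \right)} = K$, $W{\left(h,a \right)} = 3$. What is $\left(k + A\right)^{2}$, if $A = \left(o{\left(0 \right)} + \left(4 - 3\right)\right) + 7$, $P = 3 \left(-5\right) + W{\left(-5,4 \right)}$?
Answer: $\frac{18769}{4} \approx 4692.3$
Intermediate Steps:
$P = -12$ ($P = 3 \left(-5\right) + 3 = -15 + 3 = -12$)
$k = \frac{121}{2}$ ($k = \frac{\left(1 - 12\right)^{2}}{2} = \frac{\left(-11\right)^{2}}{2} = \frac{1}{2} \cdot 121 = \frac{121}{2} \approx 60.5$)
$A = 8$ ($A = \left(0 + \left(4 - 3\right)\right) + 7 = \left(0 + 1\right) + 7 = 1 + 7 = 8$)
$\left(k + A\right)^{2} = \left(\frac{121}{2} + 8\right)^{2} = \left(\frac{137}{2}\right)^{2} = \frac{18769}{4}$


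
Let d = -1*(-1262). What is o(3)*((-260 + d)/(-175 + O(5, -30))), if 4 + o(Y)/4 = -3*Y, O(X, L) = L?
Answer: 52104/205 ≈ 254.17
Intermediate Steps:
o(Y) = -16 - 12*Y (o(Y) = -16 + 4*(-3*Y) = -16 - 12*Y)
d = 1262
o(3)*((-260 + d)/(-175 + O(5, -30))) = (-16 - 12*3)*((-260 + 1262)/(-175 - 30)) = (-16 - 36)*(1002/(-205)) = -52104*(-1)/205 = -52*(-1002/205) = 52104/205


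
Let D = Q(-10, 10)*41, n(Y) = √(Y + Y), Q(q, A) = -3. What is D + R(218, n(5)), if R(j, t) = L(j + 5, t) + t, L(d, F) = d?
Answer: 100 + √10 ≈ 103.16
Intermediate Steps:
n(Y) = √2*√Y (n(Y) = √(2*Y) = √2*√Y)
R(j, t) = 5 + j + t (R(j, t) = (j + 5) + t = (5 + j) + t = 5 + j + t)
D = -123 (D = -3*41 = -123)
D + R(218, n(5)) = -123 + (5 + 218 + √2*√5) = -123 + (5 + 218 + √10) = -123 + (223 + √10) = 100 + √10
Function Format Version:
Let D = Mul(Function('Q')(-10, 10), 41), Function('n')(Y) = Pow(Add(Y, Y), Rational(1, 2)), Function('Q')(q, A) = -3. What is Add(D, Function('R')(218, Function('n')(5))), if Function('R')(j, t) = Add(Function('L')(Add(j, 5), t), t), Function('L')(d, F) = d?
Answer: Add(100, Pow(10, Rational(1, 2))) ≈ 103.16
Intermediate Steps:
Function('n')(Y) = Mul(Pow(2, Rational(1, 2)), Pow(Y, Rational(1, 2))) (Function('n')(Y) = Pow(Mul(2, Y), Rational(1, 2)) = Mul(Pow(2, Rational(1, 2)), Pow(Y, Rational(1, 2))))
Function('R')(j, t) = Add(5, j, t) (Function('R')(j, t) = Add(Add(j, 5), t) = Add(Add(5, j), t) = Add(5, j, t))
D = -123 (D = Mul(-3, 41) = -123)
Add(D, Function('R')(218, Function('n')(5))) = Add(-123, Add(5, 218, Mul(Pow(2, Rational(1, 2)), Pow(5, Rational(1, 2))))) = Add(-123, Add(5, 218, Pow(10, Rational(1, 2)))) = Add(-123, Add(223, Pow(10, Rational(1, 2)))) = Add(100, Pow(10, Rational(1, 2)))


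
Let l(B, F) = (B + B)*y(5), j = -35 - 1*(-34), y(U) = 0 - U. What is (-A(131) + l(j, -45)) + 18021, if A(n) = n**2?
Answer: 870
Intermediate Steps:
y(U) = -U
j = -1 (j = -35 + 34 = -1)
l(B, F) = -10*B (l(B, F) = (B + B)*(-1*5) = (2*B)*(-5) = -10*B)
(-A(131) + l(j, -45)) + 18021 = (-1*131**2 - 10*(-1)) + 18021 = (-1*17161 + 10) + 18021 = (-17161 + 10) + 18021 = -17151 + 18021 = 870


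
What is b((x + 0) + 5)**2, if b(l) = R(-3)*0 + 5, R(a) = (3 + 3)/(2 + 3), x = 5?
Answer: 25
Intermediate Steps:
R(a) = 6/5
b(l) = 5 (b(l) = (6/5)*0 + 5 = 0 + 5 = 5)
b((x + 0) + 5)**2 = 5**2 = 25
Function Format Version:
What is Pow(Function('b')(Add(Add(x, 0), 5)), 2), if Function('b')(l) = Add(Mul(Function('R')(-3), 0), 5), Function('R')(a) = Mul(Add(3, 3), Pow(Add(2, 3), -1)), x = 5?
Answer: 25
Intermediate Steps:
Function('R')(a) = Rational(6, 5) (Function('R')(a) = Mul(6, Pow(5, -1)) = Mul(6, Rational(1, 5)) = Rational(6, 5))
Function('b')(l) = 5 (Function('b')(l) = Add(Mul(Rational(6, 5), 0), 5) = Add(0, 5) = 5)
Pow(Function('b')(Add(Add(x, 0), 5)), 2) = Pow(5, 2) = 25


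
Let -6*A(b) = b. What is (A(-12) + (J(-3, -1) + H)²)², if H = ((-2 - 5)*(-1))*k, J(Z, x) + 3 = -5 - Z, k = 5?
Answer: 813604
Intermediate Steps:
A(b) = -b/6
J(Z, x) = -8 - Z (J(Z, x) = -3 + (-5 - Z) = -8 - Z)
H = 35 (H = ((-2 - 5)*(-1))*5 = -7*(-1)*5 = 7*5 = 35)
(A(-12) + (J(-3, -1) + H)²)² = (-⅙*(-12) + ((-8 - 1*(-3)) + 35)²)² = (2 + ((-8 + 3) + 35)²)² = (2 + (-5 + 35)²)² = (2 + 30²)² = (2 + 900)² = 902² = 813604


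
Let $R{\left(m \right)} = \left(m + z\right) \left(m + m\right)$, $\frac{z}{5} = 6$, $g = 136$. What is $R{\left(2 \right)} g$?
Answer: $17408$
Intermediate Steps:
$z = 30$ ($z = 5 \cdot 6 = 30$)
$R{\left(m \right)} = 2 m \left(30 + m\right)$ ($R{\left(m \right)} = \left(m + 30\right) \left(m + m\right) = \left(30 + m\right) 2 m = 2 m \left(30 + m\right)$)
$R{\left(2 \right)} g = 2 \cdot 2 \left(30 + 2\right) 136 = 2 \cdot 2 \cdot 32 \cdot 136 = 128 \cdot 136 = 17408$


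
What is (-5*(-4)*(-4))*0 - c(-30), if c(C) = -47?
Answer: 47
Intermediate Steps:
(-5*(-4)*(-4))*0 - c(-30) = (-5*(-4)*(-4))*0 - 1*(-47) = (20*(-4))*0 + 47 = -80*0 + 47 = 0 + 47 = 47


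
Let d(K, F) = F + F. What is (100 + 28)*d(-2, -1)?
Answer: -256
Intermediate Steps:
d(K, F) = 2*F
(100 + 28)*d(-2, -1) = (100 + 28)*(2*(-1)) = 128*(-2) = -256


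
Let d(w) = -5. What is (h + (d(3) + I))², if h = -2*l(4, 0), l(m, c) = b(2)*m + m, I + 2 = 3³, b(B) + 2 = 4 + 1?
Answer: 144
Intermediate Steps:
b(B) = 3 (b(B) = -2 + (4 + 1) = -2 + 5 = 3)
I = 25 (I = -2 + 3³ = -2 + 27 = 25)
l(m, c) = 4*m (l(m, c) = 3*m + m = 4*m)
h = -32 (h = -8*4 = -2*16 = -32)
(h + (d(3) + I))² = (-32 + (-5 + 25))² = (-32 + 20)² = (-12)² = 144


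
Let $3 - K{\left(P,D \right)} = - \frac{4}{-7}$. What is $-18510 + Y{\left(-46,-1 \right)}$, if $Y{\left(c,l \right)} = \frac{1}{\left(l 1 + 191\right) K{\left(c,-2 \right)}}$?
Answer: $- \frac{59787293}{3230} \approx -18510.0$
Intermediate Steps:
$K{\left(P,D \right)} = \frac{17}{7}$ ($K{\left(P,D \right)} = 3 - - \frac{4}{-7} = 3 - \left(-4\right) \left(- \frac{1}{7}\right) = 3 - \frac{4}{7} = \frac{17}{7}$)
$Y{\left(c,l \right)} = \frac{7}{17 \left(191 + l\right)}$ ($Y{\left(c,l \right)} = \frac{1}{\left(l 1 + 191\right) \frac{17}{7}} = \frac{1}{l + 191} \cdot \frac{7}{17} = \frac{1}{191 + l} \frac{7}{17} = \frac{7}{17 \left(191 + l\right)}$)
$-18510 + Y{\left(-46,-1 \right)} = -18510 + \frac{7}{17 \left(191 - 1\right)} = -18510 + \frac{7}{17 \cdot 190} = -18510 + \frac{7}{17} \cdot \frac{1}{190} = -18510 + \frac{7}{3230} = - \frac{59787293}{3230}$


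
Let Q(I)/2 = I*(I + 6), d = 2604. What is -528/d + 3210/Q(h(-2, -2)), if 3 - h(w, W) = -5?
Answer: 49051/3472 ≈ 14.128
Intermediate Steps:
h(w, W) = 8 (h(w, W) = 3 - 1*(-5) = 3 + 5 = 8)
Q(I) = 2*I*(6 + I) (Q(I) = 2*(I*(I + 6)) = 2*(I*(6 + I)) = 2*I*(6 + I))
-528/d + 3210/Q(h(-2, -2)) = -528/2604 + 3210/((2*8*(6 + 8))) = -528*1/2604 + 3210/((2*8*14)) = -44/217 + 3210/224 = -44/217 + 3210*(1/224) = -44/217 + 1605/112 = 49051/3472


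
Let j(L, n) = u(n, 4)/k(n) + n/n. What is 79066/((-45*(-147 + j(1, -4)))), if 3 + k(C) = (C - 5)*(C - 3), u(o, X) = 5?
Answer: 316264/26265 ≈ 12.041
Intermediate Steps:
k(C) = -3 + (-5 + C)*(-3 + C) (k(C) = -3 + (C - 5)*(C - 3) = -3 + (-5 + C)*(-3 + C))
j(L, n) = 1 + 5/(12 + n**2 - 8*n) (j(L, n) = 5/(12 + n**2 - 8*n) + n/n = 5/(12 + n**2 - 8*n) + 1 = 1 + 5/(12 + n**2 - 8*n))
79066/((-45*(-147 + j(1, -4)))) = 79066/((-45*(-147 + (17 + (-4)**2 - 8*(-4))/(12 + (-4)**2 - 8*(-4))))) = 79066/((-45*(-147 + (17 + 16 + 32)/(12 + 16 + 32)))) = 79066/((-45*(-147 + 65/60))) = 79066/((-45*(-147 + (1/60)*65))) = 79066/((-45*(-147 + 13/12))) = 79066/((-45*(-1751/12))) = 79066/(26265/4) = 79066*(4/26265) = 316264/26265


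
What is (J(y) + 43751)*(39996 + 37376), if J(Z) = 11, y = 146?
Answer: 3385953464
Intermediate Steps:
(J(y) + 43751)*(39996 + 37376) = (11 + 43751)*(39996 + 37376) = 43762*77372 = 3385953464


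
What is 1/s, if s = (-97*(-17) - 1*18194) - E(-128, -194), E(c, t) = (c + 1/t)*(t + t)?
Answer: -1/66211 ≈ -1.5103e-5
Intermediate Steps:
E(c, t) = 2*t*(c + 1/t) (E(c, t) = (c + 1/t)*(2*t) = 2*t*(c + 1/t))
s = -66211 (s = (-97*(-17) - 1*18194) - (2 + 2*(-128)*(-194)) = (1649 - 18194) - (2 + 49664) = -16545 - 1*49666 = -16545 - 49666 = -66211)
1/s = 1/(-66211) = -1/66211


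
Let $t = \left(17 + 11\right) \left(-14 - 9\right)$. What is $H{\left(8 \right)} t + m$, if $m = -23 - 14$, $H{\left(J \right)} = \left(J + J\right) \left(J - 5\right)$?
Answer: $-30949$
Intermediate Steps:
$H{\left(J \right)} = 2 J \left(-5 + J\right)$
$t = -644$ ($t = 28 \left(-23\right) = -644$)
$m = -37$ ($m = -23 - 14 = -37$)
$H{\left(8 \right)} t + m = 2 \cdot 8 \left(-5 + 8\right) \left(-644\right) - 37 = 2 \cdot 8 \cdot 3 \left(-644\right) - 37 = 48 \left(-644\right) - 37 = -30912 - 37 = -30949$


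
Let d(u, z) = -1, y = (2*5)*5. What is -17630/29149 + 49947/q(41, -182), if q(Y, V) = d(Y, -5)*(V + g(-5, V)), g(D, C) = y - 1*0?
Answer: 484525981/1282556 ≈ 377.78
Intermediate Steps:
y = 50 (y = 10*5 = 50)
g(D, C) = 50 (g(D, C) = 50 - 1*0 = 50 + 0 = 50)
q(Y, V) = -50 - V (q(Y, V) = -(V + 50) = -(50 + V) = -50 - V)
-17630/29149 + 49947/q(41, -182) = -17630/29149 + 49947/(-50 - 1*(-182)) = -17630*1/29149 + 49947/(-50 + 182) = -17630/29149 + 49947/132 = -17630/29149 + 49947*(1/132) = -17630/29149 + 16649/44 = 484525981/1282556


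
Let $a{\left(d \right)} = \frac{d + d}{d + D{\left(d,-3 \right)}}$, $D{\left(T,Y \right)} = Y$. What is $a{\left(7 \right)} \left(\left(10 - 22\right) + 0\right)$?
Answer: $-42$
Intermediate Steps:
$a{\left(d \right)} = \frac{2 d}{-3 + d}$ ($a{\left(d \right)} = \frac{d + d}{d - 3} = \frac{2 d}{-3 + d}$)
$a{\left(7 \right)} \left(\left(10 - 22\right) + 0\right) = 2 \cdot 7 \frac{1}{-3 + 7} \left(\left(10 - 22\right) + 0\right) = 2 \cdot 7 \cdot \frac{1}{4} \left(\left(10 - 22\right) + 0\right) = 2 \cdot 7 \cdot \frac{1}{4} \left(-12 + 0\right) = \frac{7}{2} \left(-12\right) = -42$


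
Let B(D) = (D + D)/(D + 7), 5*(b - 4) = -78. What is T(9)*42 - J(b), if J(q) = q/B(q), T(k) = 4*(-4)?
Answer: -6697/10 ≈ -669.70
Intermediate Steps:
b = -58/5 (b = 4 + (⅕)*(-78) = 4 - 78/5 = -58/5 ≈ -11.600)
B(D) = 2*D/(7 + D) (B(D) = (2*D)/(7 + D) = 2*D/(7 + D))
T(k) = -16
J(q) = 7/2 + q/2 (J(q) = q/((2*q/(7 + q))) = q*((7 + q)/(2*q)) = 7/2 + q/2)
T(9)*42 - J(b) = -16*42 - (7/2 + (½)*(-58/5)) = -672 - (7/2 - 29/5) = -672 - 1*(-23/10) = -672 + 23/10 = -6697/10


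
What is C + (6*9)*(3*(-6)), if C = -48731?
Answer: -49703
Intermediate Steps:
C + (6*9)*(3*(-6)) = -48731 + (6*9)*(3*(-6)) = -48731 + 54*(-18) = -48731 - 972 = -49703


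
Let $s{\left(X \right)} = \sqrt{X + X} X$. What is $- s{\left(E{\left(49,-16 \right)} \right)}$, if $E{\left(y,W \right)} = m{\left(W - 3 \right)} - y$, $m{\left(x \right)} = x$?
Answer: $136 i \sqrt{34} \approx 793.01 i$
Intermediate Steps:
$E{\left(y,W \right)} = -3 + W - y$ ($E{\left(y,W \right)} = \left(W - 3\right) - y = \left(-3 + W\right) - y = -3 + W - y$)
$s{\left(X \right)} = \sqrt{2} X^{\frac{3}{2}}$ ($s{\left(X \right)} = \sqrt{2 X} X = \sqrt{2} \sqrt{X} X = \sqrt{2} X^{\frac{3}{2}}$)
$- s{\left(E{\left(49,-16 \right)} \right)} = - \sqrt{2} \left(-3 - 16 - 49\right)^{\frac{3}{2}} = - \sqrt{2} \left(-68\right)^{\frac{3}{2}} = - \sqrt{2} \left(- 136 i \sqrt{17}\right) = - \left(-136\right) i \sqrt{34} = 136 i \sqrt{34}$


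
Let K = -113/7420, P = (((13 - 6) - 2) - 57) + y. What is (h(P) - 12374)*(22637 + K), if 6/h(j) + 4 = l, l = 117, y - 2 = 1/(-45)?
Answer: -58715016087828/209615 ≈ -2.8011e+8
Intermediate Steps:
y = 89/45 (y = 2 + 1/(-45) = 2 - 1/45 = 89/45 ≈ 1.9778)
P = -2251/45 (P = (((13 - 6) - 2) - 57) + 89/45 = ((7 - 2) - 57) + 89/45 = (5 - 57) + 89/45 = -52 + 89/45 = -2251/45 ≈ -50.022)
h(j) = 6/113 (h(j) = 6/(-4 + 117) = 6/113)
K = -113/7420 (K = -113*1/7420 = -113/7420 ≈ -0.015229)
(h(P) - 12374)*(22637 + K) = (6/113 - 12374)*(22637 - 113/7420) = -1398256/113*167966427/7420 = -58715016087828/209615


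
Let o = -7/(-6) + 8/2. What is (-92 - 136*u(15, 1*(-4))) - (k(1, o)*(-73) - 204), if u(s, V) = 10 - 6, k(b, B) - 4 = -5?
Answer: -505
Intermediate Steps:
o = 31/6 (o = -7*(-1/6) + 8*(1/2) = 7/6 + 4 = 31/6 ≈ 5.1667)
k(b, B) = -1 (k(b, B) = 4 - 5 = -1)
u(s, V) = 4
(-92 - 136*u(15, 1*(-4))) - (k(1, o)*(-73) - 204) = (-92 - 136*4) - (-1*(-73) - 204) = (-92 - 544) - (73 - 204) = -636 - 1*(-131) = -636 + 131 = -505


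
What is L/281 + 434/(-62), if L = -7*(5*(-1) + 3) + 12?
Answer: -1941/281 ≈ -6.9075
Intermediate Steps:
L = 26 (L = -7*(-5 + 3) + 12 = -7*(-2) + 12 = 14 + 12 = 26)
L/281 + 434/(-62) = 26/281 + 434/(-62) = 26*(1/281) + 434*(-1/62) = 26/281 - 7 = -1941/281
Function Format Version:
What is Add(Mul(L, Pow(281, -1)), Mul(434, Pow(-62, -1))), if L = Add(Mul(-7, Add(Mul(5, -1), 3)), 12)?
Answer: Rational(-1941, 281) ≈ -6.9075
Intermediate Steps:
L = 26 (L = Add(Mul(-7, Add(-5, 3)), 12) = Add(Mul(-7, -2), 12) = Add(14, 12) = 26)
Add(Mul(L, Pow(281, -1)), Mul(434, Pow(-62, -1))) = Add(Mul(26, Pow(281, -1)), Mul(434, Pow(-62, -1))) = Add(Mul(26, Rational(1, 281)), Mul(434, Rational(-1, 62))) = Add(Rational(26, 281), -7) = Rational(-1941, 281)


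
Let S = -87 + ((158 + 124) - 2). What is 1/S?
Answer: 1/193 ≈ 0.0051813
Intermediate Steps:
S = 193 (S = -87 + (282 - 2) = -87 + 280 = 193)
1/S = 1/193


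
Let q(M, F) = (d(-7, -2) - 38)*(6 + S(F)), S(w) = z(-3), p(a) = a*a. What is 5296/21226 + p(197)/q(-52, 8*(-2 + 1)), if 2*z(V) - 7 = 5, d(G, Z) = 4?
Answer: -410799533/4330104 ≈ -94.871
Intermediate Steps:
p(a) = a²
z(V) = 6 (z(V) = 7/2 + (½)*5 = 7/2 + 5/2 = 6)
S(w) = 6
q(M, F) = -408 (q(M, F) = (4 - 38)*(6 + 6) = -34*12 = -408)
5296/21226 + p(197)/q(-52, 8*(-2 + 1)) = 5296/21226 + 197²/(-408) = 5296*(1/21226) + 38809*(-1/408) = 2648/10613 - 38809/408 = -410799533/4330104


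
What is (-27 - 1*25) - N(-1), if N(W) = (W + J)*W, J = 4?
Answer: -49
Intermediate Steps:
N(W) = W*(4 + W) (N(W) = (W + 4)*W = (4 + W)*W = W*(4 + W))
(-27 - 1*25) - N(-1) = (-27 - 1*25) - (-1)*(4 - 1) = (-27 - 25) - (-1)*3 = -52 - 1*(-3) = -52 + 3 = -49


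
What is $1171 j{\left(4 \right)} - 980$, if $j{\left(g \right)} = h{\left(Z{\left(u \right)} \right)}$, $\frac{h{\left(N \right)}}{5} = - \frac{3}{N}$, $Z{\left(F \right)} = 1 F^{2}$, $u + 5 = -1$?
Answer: $- \frac{17615}{12} \approx -1467.9$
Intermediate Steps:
$u = -6$ ($u = -5 - 1 = -6$)
$Z{\left(F \right)} = F^{2}$
$h{\left(N \right)} = - \frac{15}{N}$ ($h{\left(N \right)} = 5 \left(- \frac{3}{N}\right) = - \frac{15}{N}$)
$j{\left(g \right)} = - \frac{5}{12}$ ($j{\left(g \right)} = - \frac{15}{\left(-6\right)^{2}} = - \frac{15}{36} = \left(-15\right) \frac{1}{36} = - \frac{5}{12}$)
$1171 j{\left(4 \right)} - 980 = 1171 \left(- \frac{5}{12}\right) - 980 = - \frac{5855}{12} - 980 = - \frac{17615}{12}$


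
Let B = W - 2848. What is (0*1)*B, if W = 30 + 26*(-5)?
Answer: 0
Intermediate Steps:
W = -100 (W = 30 - 130 = -100)
B = -2948 (B = -100 - 2848 = -2948)
(0*1)*B = (0*1)*(-2948) = 0*(-2948) = 0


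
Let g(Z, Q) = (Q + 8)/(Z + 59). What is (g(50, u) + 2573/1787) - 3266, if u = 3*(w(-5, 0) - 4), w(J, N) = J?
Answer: -635914774/194783 ≈ -3264.7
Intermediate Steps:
u = -27 (u = 3*(-5 - 4) = 3*(-9) = -27)
g(Z, Q) = (8 + Q)/(59 + Z)
(g(50, u) + 2573/1787) - 3266 = ((8 - 27)/(59 + 50) + 2573/1787) - 3266 = (-19/109 + 2573*(1/1787)) - 3266 = ((1/109)*(-19) + 2573/1787) - 3266 = (-19/109 + 2573/1787) - 3266 = 246504/194783 - 3266 = -635914774/194783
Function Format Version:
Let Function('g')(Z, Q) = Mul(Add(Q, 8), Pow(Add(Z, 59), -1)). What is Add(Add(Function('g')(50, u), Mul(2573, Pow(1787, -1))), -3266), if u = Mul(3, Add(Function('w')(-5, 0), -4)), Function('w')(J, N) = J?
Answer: Rational(-635914774, 194783) ≈ -3264.7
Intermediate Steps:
u = -27 (u = Mul(3, Add(-5, -4)) = Mul(3, -9) = -27)
Function('g')(Z, Q) = Mul(Pow(Add(59, Z), -1), Add(8, Q)) (Function('g')(Z, Q) = Mul(Add(8, Q), Pow(Add(59, Z), -1)) = Mul(Pow(Add(59, Z), -1), Add(8, Q)))
Add(Add(Function('g')(50, u), Mul(2573, Pow(1787, -1))), -3266) = Add(Add(Mul(Pow(Add(59, 50), -1), Add(8, -27)), Mul(2573, Pow(1787, -1))), -3266) = Add(Add(Mul(Pow(109, -1), -19), Mul(2573, Rational(1, 1787))), -3266) = Add(Add(Mul(Rational(1, 109), -19), Rational(2573, 1787)), -3266) = Add(Add(Rational(-19, 109), Rational(2573, 1787)), -3266) = Add(Rational(246504, 194783), -3266) = Rational(-635914774, 194783)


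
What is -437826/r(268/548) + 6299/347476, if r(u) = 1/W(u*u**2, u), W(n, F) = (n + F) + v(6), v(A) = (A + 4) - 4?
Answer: -2584210031561562557/893483455028 ≈ -2.8923e+6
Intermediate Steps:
v(A) = A (v(A) = (4 + A) - 4 = A)
W(n, F) = 6 + F + n (W(n, F) = (n + F) + 6 = (F + n) + 6 = 6 + F + n)
r(u) = 1/(6 + u + u**3) (r(u) = 1/(6 + u + u*u**2) = 1/(6 + u + u**3))
-437826/r(268/548) + 6299/347476 = -437826/(1/(6 + 268/548 + (268/548)**3)) + 6299/347476 = -437826/(1/(6 + 268*(1/548) + (268*(1/548))**3)) + 6299*(1/347476) = -437826/(1/(6 + 67/137 + (67/137)**3)) + 6299/347476 = -437826/(1/(6 + 67/137 + 300763/2571353)) + 6299/347476 = -437826/(1/(16986404/2571353)) + 6299/347476 = -437826/2571353/16986404 + 6299/347476 = -437826*16986404/2571353 + 6299/347476 = -7437089317704/2571353 + 6299/347476 = -2584210031561562557/893483455028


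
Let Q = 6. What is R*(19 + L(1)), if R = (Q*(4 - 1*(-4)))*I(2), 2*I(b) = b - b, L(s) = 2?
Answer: 0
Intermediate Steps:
I(b) = 0 (I(b) = (b - b)/2 = (½)*0 = 0)
R = 0 (R = (6*(4 - 1*(-4)))*0 = (6*(4 + 4))*0 = (6*8)*0 = 48*0 = 0)
R*(19 + L(1)) = 0*(19 + 2) = 0*21 = 0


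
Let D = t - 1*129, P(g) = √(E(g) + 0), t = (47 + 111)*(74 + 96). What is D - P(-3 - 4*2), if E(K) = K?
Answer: 26731 - I*√11 ≈ 26731.0 - 3.3166*I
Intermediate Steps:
t = 26860 (t = 158*170 = 26860)
P(g) = √g (P(g) = √(g + 0) = √g)
D = 26731 (D = 26860 - 1*129 = 26860 - 129 = 26731)
D - P(-3 - 4*2) = 26731 - √(-3 - 4*2) = 26731 - √(-3 - 8) = 26731 - √(-11) = 26731 - I*√11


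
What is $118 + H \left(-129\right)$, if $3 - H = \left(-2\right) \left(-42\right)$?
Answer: $10567$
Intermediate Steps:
$H = -81$ ($H = 3 - \left(-2\right) \left(-42\right) = 3 - 84 = -81$)
$118 + H \left(-129\right) = 118 - -10449 = 118 + 10449 = 10567$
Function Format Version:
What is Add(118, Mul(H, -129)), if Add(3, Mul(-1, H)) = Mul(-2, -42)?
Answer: 10567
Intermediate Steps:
H = -81 (H = Add(3, Mul(-1, Mul(-2, -42))) = Add(3, Mul(-1, 84)) = Add(3, -84) = -81)
Add(118, Mul(H, -129)) = Add(118, Mul(-81, -129)) = Add(118, 10449) = 10567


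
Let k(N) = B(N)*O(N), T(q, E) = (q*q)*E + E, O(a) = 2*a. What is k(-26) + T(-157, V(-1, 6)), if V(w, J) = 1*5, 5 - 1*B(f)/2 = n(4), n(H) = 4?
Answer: 123146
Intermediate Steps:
B(f) = 2 (B(f) = 10 - 2*4 = 10 - 8 = 2)
V(w, J) = 5
T(q, E) = E + E*q**2 (T(q, E) = q**2*E + E = E*q**2 + E = E + E*q**2)
k(N) = 4*N (k(N) = 2*(2*N) = 4*N)
k(-26) + T(-157, V(-1, 6)) = 4*(-26) + 5*(1 + (-157)**2) = -104 + 5*(1 + 24649) = -104 + 5*24650 = -104 + 123250 = 123146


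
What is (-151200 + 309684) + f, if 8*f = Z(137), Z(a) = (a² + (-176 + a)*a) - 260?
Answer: 640519/4 ≈ 1.6013e+5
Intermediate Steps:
Z(a) = -260 + a² + a*(-176 + a) (Z(a) = (a² + a*(-176 + a)) - 260 = -260 + a² + a*(-176 + a))
f = 6583/4 (f = (-260 - 176*137 + 2*137²)/8 = (-260 - 24112 + 2*18769)/8 = (-260 - 24112 + 37538)/8 = (⅛)*13166 = 6583/4 ≈ 1645.8)
(-151200 + 309684) + f = (-151200 + 309684) + 6583/4 = 158484 + 6583/4 = 640519/4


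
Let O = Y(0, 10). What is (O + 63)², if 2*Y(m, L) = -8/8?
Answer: 15625/4 ≈ 3906.3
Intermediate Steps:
Y(m, L) = -½ (Y(m, L) = (-8/8)/2 = (-8*⅛)/2 = (½)*(-1) = -½)
O = -½ ≈ -0.50000
(O + 63)² = (-½ + 63)² = (125/2)² = 15625/4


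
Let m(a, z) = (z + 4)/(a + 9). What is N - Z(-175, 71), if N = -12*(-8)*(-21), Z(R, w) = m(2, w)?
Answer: -22251/11 ≈ -2022.8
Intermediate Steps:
m(a, z) = (4 + z)/(9 + a)
Z(R, w) = 4/11 + w/11 (Z(R, w) = (4 + w)/(9 + 2) = (4 + w)/11 = 4/11 + w/11)
N = -2016 (N = 96*(-21) = -2016)
N - Z(-175, 71) = -2016 - (4/11 + (1/11)*71) = -2016 - (4/11 + 71/11) = -2016 - 1*75/11 = -2016 - 75/11 = -22251/11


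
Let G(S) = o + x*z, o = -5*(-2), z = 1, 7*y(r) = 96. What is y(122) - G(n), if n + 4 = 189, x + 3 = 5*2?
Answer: -23/7 ≈ -3.2857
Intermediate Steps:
x = 7 (x = -3 + 5*2 = -3 + 10 = 7)
n = 185 (n = -4 + 189 = 185)
y(r) = 96/7 (y(r) = (1/7)*96 = 96/7)
o = 10
G(S) = 17 (G(S) = 10 + 7*1 = 10 + 7 = 17)
y(122) - G(n) = 96/7 - 1*17 = 96/7 - 17 = -23/7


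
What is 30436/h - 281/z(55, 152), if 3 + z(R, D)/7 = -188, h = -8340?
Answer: -9587348/2787645 ≈ -3.4392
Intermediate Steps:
z(R, D) = -1337 (z(R, D) = -21 + 7*(-188) = -21 - 1316 = -1337)
30436/h - 281/z(55, 152) = 30436/(-8340) - 281/(-1337) = 30436*(-1/8340) - 281*(-1/1337) = -7609/2085 + 281/1337 = -9587348/2787645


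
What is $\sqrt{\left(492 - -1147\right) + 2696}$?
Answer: $17 \sqrt{15} \approx 65.841$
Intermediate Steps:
$\sqrt{\left(492 - -1147\right) + 2696} = \sqrt{\left(492 + 1147\right) + 2696} = \sqrt{1639 + 2696} = \sqrt{4335} = 17 \sqrt{15}$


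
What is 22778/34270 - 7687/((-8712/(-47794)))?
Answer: -3147585444781/74640060 ≈ -42170.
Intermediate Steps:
22778/34270 - 7687/((-8712/(-47794))) = 22778*(1/34270) - 7687/((-8712*(-1/47794))) = 11389/17135 - 7687/4356/23897 = 11389/17135 - 7687*23897/4356 = 11389/17135 - 183696239/4356 = -3147585444781/74640060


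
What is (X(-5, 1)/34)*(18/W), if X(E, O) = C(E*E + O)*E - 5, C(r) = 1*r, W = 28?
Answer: -1215/476 ≈ -2.5525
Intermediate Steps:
C(r) = r
X(E, O) = -5 + E*(O + E²) (X(E, O) = (E*E + O)*E - 5 = (E² + O)*E - 5 = (O + E²)*E - 5 = E*(O + E²) - 5 = -5 + E*(O + E²))
(X(-5, 1)/34)*(18/W) = ((-5 - 5*(1 + (-5)²))/34)*(18/28) = ((-5 - 5*(1 + 25))*(1/34))*(18*(1/28)) = ((-5 - 5*26)*(1/34))*(9/14) = ((-5 - 130)*(1/34))*(9/14) = -135*1/34*(9/14) = -135/34*9/14 = -1215/476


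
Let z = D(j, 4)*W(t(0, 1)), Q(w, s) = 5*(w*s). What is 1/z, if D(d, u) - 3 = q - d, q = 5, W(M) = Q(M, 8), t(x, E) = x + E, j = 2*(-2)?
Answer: 1/480 ≈ 0.0020833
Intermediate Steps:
j = -4
t(x, E) = E + x
Q(w, s) = 5*s*w (Q(w, s) = 5*(s*w) = 5*s*w)
W(M) = 40*M (W(M) = 5*8*M = 40*M)
D(d, u) = 8 - d (D(d, u) = 3 + (5 - d) = 8 - d)
z = 480 (z = (8 - 1*(-4))*(40*(1 + 0)) = (8 + 4)*(40*1) = 12*40 = 480)
1/z = 1/480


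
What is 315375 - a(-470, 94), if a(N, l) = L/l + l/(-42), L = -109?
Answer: 622556957/1974 ≈ 3.1538e+5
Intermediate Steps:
a(N, l) = -109/l - l/42 (a(N, l) = -109/l + l/(-42) = -109/l + l*(-1/42) = -109/l - l/42)
315375 - a(-470, 94) = 315375 - (-109/94 - 1/42*94) = 315375 - (-109*1/94 - 47/21) = 315375 - (-109/94 - 47/21) = 315375 - 1*(-6707/1974) = 315375 + 6707/1974 = 622556957/1974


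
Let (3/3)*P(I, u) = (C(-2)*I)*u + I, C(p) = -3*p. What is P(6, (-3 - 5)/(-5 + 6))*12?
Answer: -3384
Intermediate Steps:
P(I, u) = I + 6*I*u (P(I, u) = ((-3*(-2))*I)*u + I = (6*I)*u + I = 6*I*u + I = I + 6*I*u)
P(6, (-3 - 5)/(-5 + 6))*12 = (6*(1 + 6*((-3 - 5)/(-5 + 6))))*12 = (6*(1 + 6*(-8/1)))*12 = (6*(1 + 6*(-8*1)))*12 = (6*(1 + 6*(-8)))*12 = (6*(1 - 48))*12 = (6*(-47))*12 = -282*12 = -3384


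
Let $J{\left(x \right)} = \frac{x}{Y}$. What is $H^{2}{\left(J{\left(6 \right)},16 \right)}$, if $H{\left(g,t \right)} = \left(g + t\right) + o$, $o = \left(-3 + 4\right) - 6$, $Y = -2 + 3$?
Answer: $289$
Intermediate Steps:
$Y = 1$
$o = -5$ ($o = 1 - 6 = -5$)
$J{\left(x \right)} = x$ ($J{\left(x \right)} = \frac{x}{1} = x 1 = x$)
$H{\left(g,t \right)} = -5 + g + t$ ($H{\left(g,t \right)} = \left(g + t\right) - 5 = -5 + g + t$)
$H^{2}{\left(J{\left(6 \right)},16 \right)} = \left(-5 + 6 + 16\right)^{2} = 17^{2} = 289$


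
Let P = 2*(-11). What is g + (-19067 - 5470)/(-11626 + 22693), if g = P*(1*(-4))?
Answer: 316453/3689 ≈ 85.783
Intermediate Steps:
P = -22
g = 88 (g = -22*(-4) = 88)
g + (-19067 - 5470)/(-11626 + 22693) = 88 + (-19067 - 5470)/(-11626 + 22693) = 88 - 24537/11067 = 88 - 24537*1/11067 = 88 - 8179/3689 = 316453/3689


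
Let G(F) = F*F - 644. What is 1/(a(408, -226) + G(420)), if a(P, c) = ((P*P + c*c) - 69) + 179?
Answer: 1/393406 ≈ 2.5419e-6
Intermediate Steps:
G(F) = -644 + F² (G(F) = F² - 644 = -644 + F²)
a(P, c) = 110 + P² + c² (a(P, c) = ((P² + c²) - 69) + 179 = (-69 + P² + c²) + 179 = 110 + P² + c²)
1/(a(408, -226) + G(420)) = 1/((110 + 408² + (-226)²) + (-644 + 420²)) = 1/((110 + 166464 + 51076) + (-644 + 176400)) = 1/(217650 + 175756) = 1/393406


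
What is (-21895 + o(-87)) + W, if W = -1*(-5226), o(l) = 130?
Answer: -16539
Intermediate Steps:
W = 5226
(-21895 + o(-87)) + W = (-21895 + 130) + 5226 = -21765 + 5226 = -16539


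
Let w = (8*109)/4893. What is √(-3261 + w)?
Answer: I*√78068798493/4893 ≈ 57.104*I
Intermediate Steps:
w = 872/4893 (w = 872*(1/4893) = 872/4893 ≈ 0.17821)
√(-3261 + w) = √(-3261 + 872/4893) = √(-15955201/4893) = I*√78068798493/4893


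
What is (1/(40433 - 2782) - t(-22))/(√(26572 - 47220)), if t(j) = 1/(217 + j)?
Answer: 9364*I*√5162/18949560045 ≈ 3.5504e-5*I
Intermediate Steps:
(1/(40433 - 2782) - t(-22))/(√(26572 - 47220)) = (1/(40433 - 2782) - 1/(217 - 22))/(√(26572 - 47220)) = (1/37651 - 1/195)/(√(-20648)) = (1/37651 - 1*1/195)/((2*I*√5162)) = (1/37651 - 1/195)*(-I*√5162/10324) = -(-9364)*I*√5162/18949560045 = 9364*I*√5162/18949560045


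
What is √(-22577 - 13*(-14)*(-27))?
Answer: I*√27491 ≈ 165.8*I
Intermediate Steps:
√(-22577 - 13*(-14)*(-27)) = √(-22577 + 182*(-27)) = √(-22577 - 4914) = √(-27491) = I*√27491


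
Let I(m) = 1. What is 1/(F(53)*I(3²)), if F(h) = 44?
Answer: 1/44 ≈ 0.022727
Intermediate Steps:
1/(F(53)*I(3²)) = 1/(44*1) = 1/44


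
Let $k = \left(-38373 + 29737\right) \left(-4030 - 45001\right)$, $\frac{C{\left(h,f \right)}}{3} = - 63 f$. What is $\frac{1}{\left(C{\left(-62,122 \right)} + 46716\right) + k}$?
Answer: $\frac{1}{423455374} \approx 2.3615 \cdot 10^{-9}$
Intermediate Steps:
$C{\left(h,f \right)} = - 189 f$ ($C{\left(h,f \right)} = 3 \left(- 63 f\right) = - 189 f$)
$k = 423431716$ ($k = \left(-8636\right) \left(-49031\right) = 423431716$)
$\frac{1}{\left(C{\left(-62,122 \right)} + 46716\right) + k} = \frac{1}{\left(\left(-189\right) 122 + 46716\right) + 423431716} = \frac{1}{\left(-23058 + 46716\right) + 423431716} = \frac{1}{23658 + 423431716} = \frac{1}{423455374}$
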